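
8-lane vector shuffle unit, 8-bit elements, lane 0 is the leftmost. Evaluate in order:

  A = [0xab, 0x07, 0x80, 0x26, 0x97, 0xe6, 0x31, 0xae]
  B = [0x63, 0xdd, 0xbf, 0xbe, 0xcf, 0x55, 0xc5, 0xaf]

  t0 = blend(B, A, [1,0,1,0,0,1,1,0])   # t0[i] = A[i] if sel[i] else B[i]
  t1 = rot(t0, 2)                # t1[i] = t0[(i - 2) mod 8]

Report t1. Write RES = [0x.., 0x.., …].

→ t0 |ab|dd|80|be|cf|e6|31|af|
→ t1 |31|af|ab|dd|80|be|cf|e6|

RES = [ 0x31  0xaf  0xab  0xdd  0x80  0xbe  0xcf  0xe6 ]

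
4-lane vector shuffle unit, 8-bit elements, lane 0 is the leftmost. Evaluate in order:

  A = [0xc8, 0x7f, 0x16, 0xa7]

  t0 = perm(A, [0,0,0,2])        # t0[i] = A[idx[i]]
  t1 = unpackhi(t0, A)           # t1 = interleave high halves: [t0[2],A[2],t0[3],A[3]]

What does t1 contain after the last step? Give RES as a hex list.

t0 = [0xc8, 0xc8, 0xc8, 0x16]
t1 = [0xc8, 0x16, 0x16, 0xa7]

RES = [ 0xc8  0x16  0x16  0xa7 ]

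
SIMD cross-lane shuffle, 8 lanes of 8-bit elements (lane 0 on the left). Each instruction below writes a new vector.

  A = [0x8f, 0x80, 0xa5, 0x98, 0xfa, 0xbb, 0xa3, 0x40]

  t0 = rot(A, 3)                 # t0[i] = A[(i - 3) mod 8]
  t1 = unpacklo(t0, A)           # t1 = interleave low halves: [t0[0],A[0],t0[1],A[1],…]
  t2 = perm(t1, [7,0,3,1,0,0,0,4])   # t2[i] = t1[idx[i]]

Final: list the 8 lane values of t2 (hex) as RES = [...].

  t0: bb a3 40 8f 80 a5 98 fa
  t1: bb 8f a3 80 40 a5 8f 98
  t2: 98 bb 80 8f bb bb bb 40

RES = [ 0x98  0xbb  0x80  0x8f  0xbb  0xbb  0xbb  0x40 ]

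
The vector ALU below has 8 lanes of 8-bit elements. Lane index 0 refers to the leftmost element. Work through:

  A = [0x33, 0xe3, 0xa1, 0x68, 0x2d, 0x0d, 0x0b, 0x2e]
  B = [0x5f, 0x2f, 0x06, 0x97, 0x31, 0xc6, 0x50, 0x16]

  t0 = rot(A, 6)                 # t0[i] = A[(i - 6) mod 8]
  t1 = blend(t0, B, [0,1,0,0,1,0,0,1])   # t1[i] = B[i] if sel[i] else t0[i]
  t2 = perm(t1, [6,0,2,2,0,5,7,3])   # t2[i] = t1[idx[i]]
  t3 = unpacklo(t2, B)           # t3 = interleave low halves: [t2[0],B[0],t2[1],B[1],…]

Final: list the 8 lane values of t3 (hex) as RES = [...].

  t0: a1 68 2d 0d 0b 2e 33 e3
  t1: a1 2f 2d 0d 31 2e 33 16
  t2: 33 a1 2d 2d a1 2e 16 0d
  t3: 33 5f a1 2f 2d 06 2d 97

RES = [0x33, 0x5f, 0xa1, 0x2f, 0x2d, 0x06, 0x2d, 0x97]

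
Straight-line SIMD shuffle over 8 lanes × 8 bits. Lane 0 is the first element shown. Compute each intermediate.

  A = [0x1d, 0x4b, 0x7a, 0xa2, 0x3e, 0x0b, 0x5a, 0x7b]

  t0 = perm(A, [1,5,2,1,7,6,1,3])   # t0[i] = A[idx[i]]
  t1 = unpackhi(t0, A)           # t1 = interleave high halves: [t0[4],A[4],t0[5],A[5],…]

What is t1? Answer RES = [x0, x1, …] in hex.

→ t0 |4b|0b|7a|4b|7b|5a|4b|a2|
→ t1 |7b|3e|5a|0b|4b|5a|a2|7b|

RES = [ 0x7b  0x3e  0x5a  0x0b  0x4b  0x5a  0xa2  0x7b ]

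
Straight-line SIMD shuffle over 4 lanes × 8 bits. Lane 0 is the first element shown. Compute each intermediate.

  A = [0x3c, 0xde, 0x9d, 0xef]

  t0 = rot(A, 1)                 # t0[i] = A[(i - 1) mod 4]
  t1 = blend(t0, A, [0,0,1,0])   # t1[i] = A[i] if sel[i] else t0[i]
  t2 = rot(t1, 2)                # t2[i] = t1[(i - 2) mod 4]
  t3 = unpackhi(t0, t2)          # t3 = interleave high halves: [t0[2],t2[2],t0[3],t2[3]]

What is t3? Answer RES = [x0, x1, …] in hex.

RES = [ 0xde  0xef  0x9d  0x3c ]

  t0: ef 3c de 9d
  t1: ef 3c 9d 9d
  t2: 9d 9d ef 3c
  t3: de ef 9d 3c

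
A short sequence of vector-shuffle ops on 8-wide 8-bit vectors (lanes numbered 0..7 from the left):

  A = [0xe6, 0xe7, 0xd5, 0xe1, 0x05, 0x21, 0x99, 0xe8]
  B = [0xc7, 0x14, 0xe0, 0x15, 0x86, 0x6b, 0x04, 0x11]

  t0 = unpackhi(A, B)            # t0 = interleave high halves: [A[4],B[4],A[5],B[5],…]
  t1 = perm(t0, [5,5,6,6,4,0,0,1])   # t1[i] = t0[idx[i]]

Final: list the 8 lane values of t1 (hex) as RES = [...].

RES = [0x04, 0x04, 0xe8, 0xe8, 0x99, 0x05, 0x05, 0x86]

t0 = [0x05, 0x86, 0x21, 0x6b, 0x99, 0x04, 0xe8, 0x11]
t1 = [0x04, 0x04, 0xe8, 0xe8, 0x99, 0x05, 0x05, 0x86]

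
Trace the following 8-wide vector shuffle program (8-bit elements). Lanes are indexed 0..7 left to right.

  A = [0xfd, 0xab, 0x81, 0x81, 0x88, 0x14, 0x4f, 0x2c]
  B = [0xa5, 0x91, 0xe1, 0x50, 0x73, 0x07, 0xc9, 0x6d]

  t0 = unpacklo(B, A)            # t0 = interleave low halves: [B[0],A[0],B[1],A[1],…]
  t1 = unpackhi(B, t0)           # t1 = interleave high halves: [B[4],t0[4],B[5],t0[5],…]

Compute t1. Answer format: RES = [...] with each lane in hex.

RES = [ 0x73  0xe1  0x07  0x81  0xc9  0x50  0x6d  0x81 ]

  t0: a5 fd 91 ab e1 81 50 81
  t1: 73 e1 07 81 c9 50 6d 81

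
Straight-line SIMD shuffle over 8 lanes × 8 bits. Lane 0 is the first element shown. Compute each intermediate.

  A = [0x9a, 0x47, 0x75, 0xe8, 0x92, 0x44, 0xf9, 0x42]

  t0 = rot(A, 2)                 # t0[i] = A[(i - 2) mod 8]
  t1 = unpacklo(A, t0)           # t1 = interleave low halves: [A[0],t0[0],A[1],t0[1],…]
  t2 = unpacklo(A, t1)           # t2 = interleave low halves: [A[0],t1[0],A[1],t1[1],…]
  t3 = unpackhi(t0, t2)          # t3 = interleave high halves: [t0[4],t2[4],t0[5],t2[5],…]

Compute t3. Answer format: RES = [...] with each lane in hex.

RES = [0x75, 0x75, 0xe8, 0x47, 0x92, 0xe8, 0x44, 0x42]

→ t0 |f9|42|9a|47|75|e8|92|44|
→ t1 |9a|f9|47|42|75|9a|e8|47|
→ t2 |9a|9a|47|f9|75|47|e8|42|
→ t3 |75|75|e8|47|92|e8|44|42|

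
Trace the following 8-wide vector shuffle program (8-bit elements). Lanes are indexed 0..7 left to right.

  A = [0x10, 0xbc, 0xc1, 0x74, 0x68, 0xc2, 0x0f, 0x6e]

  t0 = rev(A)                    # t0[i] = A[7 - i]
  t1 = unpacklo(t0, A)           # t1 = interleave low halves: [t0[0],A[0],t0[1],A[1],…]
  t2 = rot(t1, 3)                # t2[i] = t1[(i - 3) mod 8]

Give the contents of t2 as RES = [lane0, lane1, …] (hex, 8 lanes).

  t0: 6e 0f c2 68 74 c1 bc 10
  t1: 6e 10 0f bc c2 c1 68 74
  t2: c1 68 74 6e 10 0f bc c2

RES = [ 0xc1  0x68  0x74  0x6e  0x10  0x0f  0xbc  0xc2 ]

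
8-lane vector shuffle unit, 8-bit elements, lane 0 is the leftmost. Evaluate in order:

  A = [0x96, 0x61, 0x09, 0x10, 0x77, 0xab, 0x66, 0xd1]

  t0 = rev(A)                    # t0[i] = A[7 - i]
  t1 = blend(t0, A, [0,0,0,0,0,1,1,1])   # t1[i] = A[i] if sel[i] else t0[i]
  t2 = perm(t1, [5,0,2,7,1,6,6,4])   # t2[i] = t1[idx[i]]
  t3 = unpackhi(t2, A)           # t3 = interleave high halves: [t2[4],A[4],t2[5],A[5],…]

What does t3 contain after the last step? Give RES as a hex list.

RES = [ 0x66  0x77  0x66  0xab  0x66  0x66  0x10  0xd1 ]

  t0: d1 66 ab 77 10 09 61 96
  t1: d1 66 ab 77 10 ab 66 d1
  t2: ab d1 ab d1 66 66 66 10
  t3: 66 77 66 ab 66 66 10 d1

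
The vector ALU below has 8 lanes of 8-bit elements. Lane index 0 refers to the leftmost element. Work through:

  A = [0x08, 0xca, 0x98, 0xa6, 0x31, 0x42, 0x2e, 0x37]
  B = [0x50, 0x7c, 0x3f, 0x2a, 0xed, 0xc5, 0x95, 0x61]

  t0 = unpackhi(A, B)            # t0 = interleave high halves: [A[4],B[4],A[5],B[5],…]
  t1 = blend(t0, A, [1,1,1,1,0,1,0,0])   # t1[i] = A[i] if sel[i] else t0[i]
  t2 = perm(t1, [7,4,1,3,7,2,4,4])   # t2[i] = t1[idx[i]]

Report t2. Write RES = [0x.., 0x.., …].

  t0: 31 ed 42 c5 2e 95 37 61
  t1: 08 ca 98 a6 2e 42 37 61
  t2: 61 2e ca a6 61 98 2e 2e

RES = [ 0x61  0x2e  0xca  0xa6  0x61  0x98  0x2e  0x2e ]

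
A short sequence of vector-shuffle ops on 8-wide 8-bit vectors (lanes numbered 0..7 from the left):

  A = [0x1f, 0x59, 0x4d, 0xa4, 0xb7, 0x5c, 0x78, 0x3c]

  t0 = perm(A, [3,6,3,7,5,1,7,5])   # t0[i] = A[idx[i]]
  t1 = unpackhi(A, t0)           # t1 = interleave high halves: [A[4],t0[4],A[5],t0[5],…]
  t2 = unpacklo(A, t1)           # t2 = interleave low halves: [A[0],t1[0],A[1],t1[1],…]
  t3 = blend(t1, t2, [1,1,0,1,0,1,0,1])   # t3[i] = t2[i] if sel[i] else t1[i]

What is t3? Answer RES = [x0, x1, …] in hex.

RES = [ 0x1f  0xb7  0x5c  0x5c  0x78  0x5c  0x3c  0x59 ]

  t0: a4 78 a4 3c 5c 59 3c 5c
  t1: b7 5c 5c 59 78 3c 3c 5c
  t2: 1f b7 59 5c 4d 5c a4 59
  t3: 1f b7 5c 5c 78 5c 3c 59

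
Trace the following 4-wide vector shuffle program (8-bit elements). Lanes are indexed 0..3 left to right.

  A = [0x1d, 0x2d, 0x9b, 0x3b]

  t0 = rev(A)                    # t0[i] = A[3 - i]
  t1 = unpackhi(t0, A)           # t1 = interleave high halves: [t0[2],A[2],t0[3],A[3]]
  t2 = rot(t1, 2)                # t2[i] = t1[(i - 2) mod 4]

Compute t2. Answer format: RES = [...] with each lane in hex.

→ t0 |3b|9b|2d|1d|
→ t1 |2d|9b|1d|3b|
→ t2 |1d|3b|2d|9b|

RES = [0x1d, 0x3b, 0x2d, 0x9b]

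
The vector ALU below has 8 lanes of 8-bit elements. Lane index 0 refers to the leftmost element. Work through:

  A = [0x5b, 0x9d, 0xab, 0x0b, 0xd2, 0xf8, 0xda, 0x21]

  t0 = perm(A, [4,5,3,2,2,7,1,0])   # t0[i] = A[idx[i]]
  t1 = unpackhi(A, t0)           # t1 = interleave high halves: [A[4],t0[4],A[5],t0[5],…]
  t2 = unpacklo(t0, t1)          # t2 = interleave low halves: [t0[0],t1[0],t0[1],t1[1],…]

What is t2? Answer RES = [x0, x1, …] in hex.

RES = [ 0xd2  0xd2  0xf8  0xab  0x0b  0xf8  0xab  0x21 ]

  t0: d2 f8 0b ab ab 21 9d 5b
  t1: d2 ab f8 21 da 9d 21 5b
  t2: d2 d2 f8 ab 0b f8 ab 21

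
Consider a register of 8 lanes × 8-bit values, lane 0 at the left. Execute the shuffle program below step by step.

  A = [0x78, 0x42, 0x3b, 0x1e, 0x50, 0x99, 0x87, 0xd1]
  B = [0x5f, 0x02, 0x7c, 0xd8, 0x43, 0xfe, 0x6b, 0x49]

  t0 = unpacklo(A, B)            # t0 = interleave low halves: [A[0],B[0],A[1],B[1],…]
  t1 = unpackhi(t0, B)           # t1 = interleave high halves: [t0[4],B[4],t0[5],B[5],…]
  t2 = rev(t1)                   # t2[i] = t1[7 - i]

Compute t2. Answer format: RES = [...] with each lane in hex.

RES = [ 0x49  0xd8  0x6b  0x1e  0xfe  0x7c  0x43  0x3b ]

t0 = [0x78, 0x5f, 0x42, 0x02, 0x3b, 0x7c, 0x1e, 0xd8]
t1 = [0x3b, 0x43, 0x7c, 0xfe, 0x1e, 0x6b, 0xd8, 0x49]
t2 = [0x49, 0xd8, 0x6b, 0x1e, 0xfe, 0x7c, 0x43, 0x3b]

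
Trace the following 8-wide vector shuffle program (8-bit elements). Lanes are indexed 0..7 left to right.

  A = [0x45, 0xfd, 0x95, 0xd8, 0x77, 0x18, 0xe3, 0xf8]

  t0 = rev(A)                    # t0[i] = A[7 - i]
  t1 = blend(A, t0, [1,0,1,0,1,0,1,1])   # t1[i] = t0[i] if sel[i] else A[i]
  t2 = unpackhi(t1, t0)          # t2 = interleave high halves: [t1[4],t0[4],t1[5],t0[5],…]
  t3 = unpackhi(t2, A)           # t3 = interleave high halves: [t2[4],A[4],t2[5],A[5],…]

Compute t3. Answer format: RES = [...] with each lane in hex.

RES = [ 0xfd  0x77  0xfd  0x18  0x45  0xe3  0x45  0xf8 ]

→ t0 |f8|e3|18|77|d8|95|fd|45|
→ t1 |f8|fd|18|d8|d8|18|fd|45|
→ t2 |d8|d8|18|95|fd|fd|45|45|
→ t3 |fd|77|fd|18|45|e3|45|f8|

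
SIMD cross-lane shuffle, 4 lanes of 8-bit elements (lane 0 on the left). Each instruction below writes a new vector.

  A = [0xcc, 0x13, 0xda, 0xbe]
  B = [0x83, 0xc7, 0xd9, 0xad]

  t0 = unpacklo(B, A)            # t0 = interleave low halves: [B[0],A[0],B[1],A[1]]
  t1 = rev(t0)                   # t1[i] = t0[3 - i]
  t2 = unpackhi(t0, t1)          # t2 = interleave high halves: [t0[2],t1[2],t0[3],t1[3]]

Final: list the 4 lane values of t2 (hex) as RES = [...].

→ t0 |83|cc|c7|13|
→ t1 |13|c7|cc|83|
→ t2 |c7|cc|13|83|

RES = [ 0xc7  0xcc  0x13  0x83 ]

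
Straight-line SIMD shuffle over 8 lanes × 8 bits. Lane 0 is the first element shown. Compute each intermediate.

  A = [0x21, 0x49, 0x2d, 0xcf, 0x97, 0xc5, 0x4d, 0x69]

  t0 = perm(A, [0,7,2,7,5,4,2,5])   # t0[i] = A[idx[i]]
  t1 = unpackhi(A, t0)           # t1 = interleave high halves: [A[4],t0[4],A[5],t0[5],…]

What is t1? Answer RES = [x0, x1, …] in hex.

RES = [0x97, 0xc5, 0xc5, 0x97, 0x4d, 0x2d, 0x69, 0xc5]

t0 = [0x21, 0x69, 0x2d, 0x69, 0xc5, 0x97, 0x2d, 0xc5]
t1 = [0x97, 0xc5, 0xc5, 0x97, 0x4d, 0x2d, 0x69, 0xc5]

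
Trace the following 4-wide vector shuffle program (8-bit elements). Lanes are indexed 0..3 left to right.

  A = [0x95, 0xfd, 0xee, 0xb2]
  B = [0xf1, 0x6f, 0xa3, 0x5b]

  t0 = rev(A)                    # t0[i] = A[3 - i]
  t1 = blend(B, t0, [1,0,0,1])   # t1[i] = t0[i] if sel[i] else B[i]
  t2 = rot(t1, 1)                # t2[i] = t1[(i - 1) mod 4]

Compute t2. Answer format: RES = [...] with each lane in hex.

t0 = [0xb2, 0xee, 0xfd, 0x95]
t1 = [0xb2, 0x6f, 0xa3, 0x95]
t2 = [0x95, 0xb2, 0x6f, 0xa3]

RES = [ 0x95  0xb2  0x6f  0xa3 ]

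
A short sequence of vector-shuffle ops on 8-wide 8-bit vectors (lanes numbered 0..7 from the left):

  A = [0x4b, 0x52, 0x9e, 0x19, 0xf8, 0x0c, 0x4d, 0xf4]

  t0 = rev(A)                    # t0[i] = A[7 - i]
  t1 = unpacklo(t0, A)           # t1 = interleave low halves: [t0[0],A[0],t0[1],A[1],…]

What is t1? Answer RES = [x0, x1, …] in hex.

RES = [ 0xf4  0x4b  0x4d  0x52  0x0c  0x9e  0xf8  0x19 ]

t0 = [0xf4, 0x4d, 0x0c, 0xf8, 0x19, 0x9e, 0x52, 0x4b]
t1 = [0xf4, 0x4b, 0x4d, 0x52, 0x0c, 0x9e, 0xf8, 0x19]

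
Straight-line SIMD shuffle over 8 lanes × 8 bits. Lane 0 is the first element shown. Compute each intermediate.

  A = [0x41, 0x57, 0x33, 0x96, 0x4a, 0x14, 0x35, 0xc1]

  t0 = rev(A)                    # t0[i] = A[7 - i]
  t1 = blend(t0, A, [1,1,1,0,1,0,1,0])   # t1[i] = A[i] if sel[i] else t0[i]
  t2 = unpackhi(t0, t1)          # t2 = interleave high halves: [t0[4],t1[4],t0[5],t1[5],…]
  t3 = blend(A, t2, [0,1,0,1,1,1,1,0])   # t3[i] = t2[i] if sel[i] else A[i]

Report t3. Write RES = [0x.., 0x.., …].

RES = [ 0x41  0x4a  0x33  0x33  0x57  0x35  0x41  0xc1 ]

t0 = [0xc1, 0x35, 0x14, 0x4a, 0x96, 0x33, 0x57, 0x41]
t1 = [0x41, 0x57, 0x33, 0x4a, 0x4a, 0x33, 0x35, 0x41]
t2 = [0x96, 0x4a, 0x33, 0x33, 0x57, 0x35, 0x41, 0x41]
t3 = [0x41, 0x4a, 0x33, 0x33, 0x57, 0x35, 0x41, 0xc1]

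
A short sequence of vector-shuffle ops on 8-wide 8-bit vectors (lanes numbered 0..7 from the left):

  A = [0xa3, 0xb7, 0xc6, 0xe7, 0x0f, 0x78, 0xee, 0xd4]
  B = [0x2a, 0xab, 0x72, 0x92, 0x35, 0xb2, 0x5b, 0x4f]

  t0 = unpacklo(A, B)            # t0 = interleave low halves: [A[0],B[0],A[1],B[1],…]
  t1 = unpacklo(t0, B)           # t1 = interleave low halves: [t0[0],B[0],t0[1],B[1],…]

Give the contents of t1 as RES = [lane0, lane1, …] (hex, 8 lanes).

RES = [ 0xa3  0x2a  0x2a  0xab  0xb7  0x72  0xab  0x92 ]

  t0: a3 2a b7 ab c6 72 e7 92
  t1: a3 2a 2a ab b7 72 ab 92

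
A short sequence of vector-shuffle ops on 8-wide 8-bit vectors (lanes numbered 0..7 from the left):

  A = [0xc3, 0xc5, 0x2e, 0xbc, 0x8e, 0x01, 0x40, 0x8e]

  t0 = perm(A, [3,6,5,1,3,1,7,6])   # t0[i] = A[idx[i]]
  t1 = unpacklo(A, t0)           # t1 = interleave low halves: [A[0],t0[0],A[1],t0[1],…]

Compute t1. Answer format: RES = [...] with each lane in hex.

→ t0 |bc|40|01|c5|bc|c5|8e|40|
→ t1 |c3|bc|c5|40|2e|01|bc|c5|

RES = [0xc3, 0xbc, 0xc5, 0x40, 0x2e, 0x01, 0xbc, 0xc5]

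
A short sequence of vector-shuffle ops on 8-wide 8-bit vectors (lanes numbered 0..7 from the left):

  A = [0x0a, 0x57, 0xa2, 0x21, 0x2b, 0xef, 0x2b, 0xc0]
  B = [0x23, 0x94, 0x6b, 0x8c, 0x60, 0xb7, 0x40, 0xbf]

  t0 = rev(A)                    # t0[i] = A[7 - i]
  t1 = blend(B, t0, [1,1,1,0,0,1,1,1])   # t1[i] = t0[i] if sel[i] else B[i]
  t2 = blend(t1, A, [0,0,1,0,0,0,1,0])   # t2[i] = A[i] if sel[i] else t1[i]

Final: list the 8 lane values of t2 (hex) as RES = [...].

t0 = [0xc0, 0x2b, 0xef, 0x2b, 0x21, 0xa2, 0x57, 0x0a]
t1 = [0xc0, 0x2b, 0xef, 0x8c, 0x60, 0xa2, 0x57, 0x0a]
t2 = [0xc0, 0x2b, 0xa2, 0x8c, 0x60, 0xa2, 0x2b, 0x0a]

RES = [ 0xc0  0x2b  0xa2  0x8c  0x60  0xa2  0x2b  0x0a ]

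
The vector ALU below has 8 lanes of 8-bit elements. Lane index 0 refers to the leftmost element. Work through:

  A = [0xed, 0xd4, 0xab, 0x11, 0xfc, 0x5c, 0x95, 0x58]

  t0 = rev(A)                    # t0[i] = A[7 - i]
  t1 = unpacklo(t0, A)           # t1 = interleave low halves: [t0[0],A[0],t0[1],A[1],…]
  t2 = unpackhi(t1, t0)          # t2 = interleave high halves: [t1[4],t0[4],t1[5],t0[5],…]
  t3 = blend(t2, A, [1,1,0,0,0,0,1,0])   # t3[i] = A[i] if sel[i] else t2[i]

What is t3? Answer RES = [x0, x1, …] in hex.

→ t0 |58|95|5c|fc|11|ab|d4|ed|
→ t1 |58|ed|95|d4|5c|ab|fc|11|
→ t2 |5c|11|ab|ab|fc|d4|11|ed|
→ t3 |ed|d4|ab|ab|fc|d4|95|ed|

RES = [0xed, 0xd4, 0xab, 0xab, 0xfc, 0xd4, 0x95, 0xed]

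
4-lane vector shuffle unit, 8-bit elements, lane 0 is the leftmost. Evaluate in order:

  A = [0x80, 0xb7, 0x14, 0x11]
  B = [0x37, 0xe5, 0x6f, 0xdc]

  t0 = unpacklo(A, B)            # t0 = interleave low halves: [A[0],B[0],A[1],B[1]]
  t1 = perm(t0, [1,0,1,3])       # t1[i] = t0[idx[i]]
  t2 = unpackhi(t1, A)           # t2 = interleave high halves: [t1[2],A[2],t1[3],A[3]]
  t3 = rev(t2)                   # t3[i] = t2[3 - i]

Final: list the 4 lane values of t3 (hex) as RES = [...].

  t0: 80 37 b7 e5
  t1: 37 80 37 e5
  t2: 37 14 e5 11
  t3: 11 e5 14 37

RES = [ 0x11  0xe5  0x14  0x37 ]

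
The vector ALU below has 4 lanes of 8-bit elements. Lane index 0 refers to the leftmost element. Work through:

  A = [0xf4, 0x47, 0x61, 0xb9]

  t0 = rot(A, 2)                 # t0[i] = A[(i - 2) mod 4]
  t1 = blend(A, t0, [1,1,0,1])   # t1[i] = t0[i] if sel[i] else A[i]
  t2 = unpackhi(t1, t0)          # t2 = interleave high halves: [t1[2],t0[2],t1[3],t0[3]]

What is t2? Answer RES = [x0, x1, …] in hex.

  t0: 61 b9 f4 47
  t1: 61 b9 61 47
  t2: 61 f4 47 47

RES = [ 0x61  0xf4  0x47  0x47 ]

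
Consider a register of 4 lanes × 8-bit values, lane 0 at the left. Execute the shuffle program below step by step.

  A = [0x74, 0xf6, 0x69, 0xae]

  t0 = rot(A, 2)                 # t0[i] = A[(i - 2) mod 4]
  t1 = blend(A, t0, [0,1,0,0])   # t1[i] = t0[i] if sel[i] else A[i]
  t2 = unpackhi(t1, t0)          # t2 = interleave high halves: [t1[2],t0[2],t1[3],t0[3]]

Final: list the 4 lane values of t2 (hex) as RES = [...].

t0 = [0x69, 0xae, 0x74, 0xf6]
t1 = [0x74, 0xae, 0x69, 0xae]
t2 = [0x69, 0x74, 0xae, 0xf6]

RES = [0x69, 0x74, 0xae, 0xf6]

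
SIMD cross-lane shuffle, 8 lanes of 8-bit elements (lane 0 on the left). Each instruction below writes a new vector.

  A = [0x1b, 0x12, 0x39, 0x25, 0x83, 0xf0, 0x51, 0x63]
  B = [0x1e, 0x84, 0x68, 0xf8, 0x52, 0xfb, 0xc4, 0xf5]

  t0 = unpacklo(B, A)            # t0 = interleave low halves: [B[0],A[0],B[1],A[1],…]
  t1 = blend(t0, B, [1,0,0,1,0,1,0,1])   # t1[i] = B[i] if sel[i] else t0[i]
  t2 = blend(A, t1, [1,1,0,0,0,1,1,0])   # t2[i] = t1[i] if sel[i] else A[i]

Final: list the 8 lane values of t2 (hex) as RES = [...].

→ t0 |1e|1b|84|12|68|39|f8|25|
→ t1 |1e|1b|84|f8|68|fb|f8|f5|
→ t2 |1e|1b|39|25|83|fb|f8|63|

RES = [0x1e, 0x1b, 0x39, 0x25, 0x83, 0xfb, 0xf8, 0x63]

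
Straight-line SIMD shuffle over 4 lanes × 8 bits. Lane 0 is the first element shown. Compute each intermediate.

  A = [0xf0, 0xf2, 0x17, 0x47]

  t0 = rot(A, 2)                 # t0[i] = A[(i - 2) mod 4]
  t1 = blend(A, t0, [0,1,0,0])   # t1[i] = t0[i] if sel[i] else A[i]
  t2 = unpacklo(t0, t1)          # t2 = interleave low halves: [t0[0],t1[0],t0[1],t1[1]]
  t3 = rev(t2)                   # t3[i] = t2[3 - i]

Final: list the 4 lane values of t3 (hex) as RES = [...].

RES = [0x47, 0x47, 0xf0, 0x17]

→ t0 |17|47|f0|f2|
→ t1 |f0|47|17|47|
→ t2 |17|f0|47|47|
→ t3 |47|47|f0|17|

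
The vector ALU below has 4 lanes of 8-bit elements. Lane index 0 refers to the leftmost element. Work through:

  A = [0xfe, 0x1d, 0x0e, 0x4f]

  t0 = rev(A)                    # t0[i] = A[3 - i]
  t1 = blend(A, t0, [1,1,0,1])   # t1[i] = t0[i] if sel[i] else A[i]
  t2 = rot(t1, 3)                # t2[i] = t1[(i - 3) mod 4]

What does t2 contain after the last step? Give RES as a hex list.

RES = [ 0x0e  0x0e  0xfe  0x4f ]

→ t0 |4f|0e|1d|fe|
→ t1 |4f|0e|0e|fe|
→ t2 |0e|0e|fe|4f|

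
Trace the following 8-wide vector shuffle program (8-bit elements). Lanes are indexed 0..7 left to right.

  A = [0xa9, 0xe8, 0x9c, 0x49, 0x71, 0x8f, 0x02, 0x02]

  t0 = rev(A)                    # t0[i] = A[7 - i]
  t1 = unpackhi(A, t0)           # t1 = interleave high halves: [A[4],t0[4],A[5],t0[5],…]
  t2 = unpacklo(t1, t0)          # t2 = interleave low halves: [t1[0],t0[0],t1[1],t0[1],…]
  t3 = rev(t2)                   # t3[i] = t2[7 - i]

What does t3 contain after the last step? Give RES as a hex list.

→ t0 |02|02|8f|71|49|9c|e8|a9|
→ t1 |71|49|8f|9c|02|e8|02|a9|
→ t2 |71|02|49|02|8f|8f|9c|71|
→ t3 |71|9c|8f|8f|02|49|02|71|

RES = [0x71, 0x9c, 0x8f, 0x8f, 0x02, 0x49, 0x02, 0x71]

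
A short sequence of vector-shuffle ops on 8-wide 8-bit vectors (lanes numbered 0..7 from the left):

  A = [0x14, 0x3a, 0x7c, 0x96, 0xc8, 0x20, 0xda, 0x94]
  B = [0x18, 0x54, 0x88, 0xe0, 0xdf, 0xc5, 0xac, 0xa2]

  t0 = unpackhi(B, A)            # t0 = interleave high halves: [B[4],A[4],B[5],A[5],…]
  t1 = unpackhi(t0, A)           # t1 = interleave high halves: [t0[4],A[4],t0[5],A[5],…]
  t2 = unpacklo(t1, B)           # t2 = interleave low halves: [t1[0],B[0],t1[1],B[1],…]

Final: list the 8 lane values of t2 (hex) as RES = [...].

→ t0 |df|c8|c5|20|ac|da|a2|94|
→ t1 |ac|c8|da|20|a2|da|94|94|
→ t2 |ac|18|c8|54|da|88|20|e0|

RES = [ 0xac  0x18  0xc8  0x54  0xda  0x88  0x20  0xe0 ]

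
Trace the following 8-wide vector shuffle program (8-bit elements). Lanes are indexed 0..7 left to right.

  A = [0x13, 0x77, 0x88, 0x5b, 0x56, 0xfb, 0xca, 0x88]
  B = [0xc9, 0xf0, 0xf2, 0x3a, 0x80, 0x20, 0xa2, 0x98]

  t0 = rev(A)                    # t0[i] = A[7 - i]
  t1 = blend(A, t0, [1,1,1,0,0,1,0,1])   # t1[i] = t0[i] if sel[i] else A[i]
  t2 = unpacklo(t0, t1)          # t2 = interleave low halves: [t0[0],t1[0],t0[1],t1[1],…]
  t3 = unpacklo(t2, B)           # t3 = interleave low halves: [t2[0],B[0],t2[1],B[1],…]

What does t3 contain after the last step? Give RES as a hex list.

RES = [ 0x88  0xc9  0x88  0xf0  0xca  0xf2  0xca  0x3a ]

  t0: 88 ca fb 56 5b 88 77 13
  t1: 88 ca fb 5b 56 88 ca 13
  t2: 88 88 ca ca fb fb 56 5b
  t3: 88 c9 88 f0 ca f2 ca 3a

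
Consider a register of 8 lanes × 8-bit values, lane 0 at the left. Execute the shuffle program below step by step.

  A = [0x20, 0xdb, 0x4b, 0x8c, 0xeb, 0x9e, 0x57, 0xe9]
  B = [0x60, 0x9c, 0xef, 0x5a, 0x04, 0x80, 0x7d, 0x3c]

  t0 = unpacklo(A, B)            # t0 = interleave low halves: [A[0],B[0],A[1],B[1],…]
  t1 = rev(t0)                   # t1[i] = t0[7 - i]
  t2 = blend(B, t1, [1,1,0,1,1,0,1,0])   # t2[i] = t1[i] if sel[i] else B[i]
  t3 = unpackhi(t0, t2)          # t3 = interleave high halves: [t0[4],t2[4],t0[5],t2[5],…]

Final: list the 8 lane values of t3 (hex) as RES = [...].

RES = [0x4b, 0x9c, 0xef, 0x80, 0x8c, 0x60, 0x5a, 0x3c]

→ t0 |20|60|db|9c|4b|ef|8c|5a|
→ t1 |5a|8c|ef|4b|9c|db|60|20|
→ t2 |5a|8c|ef|4b|9c|80|60|3c|
→ t3 |4b|9c|ef|80|8c|60|5a|3c|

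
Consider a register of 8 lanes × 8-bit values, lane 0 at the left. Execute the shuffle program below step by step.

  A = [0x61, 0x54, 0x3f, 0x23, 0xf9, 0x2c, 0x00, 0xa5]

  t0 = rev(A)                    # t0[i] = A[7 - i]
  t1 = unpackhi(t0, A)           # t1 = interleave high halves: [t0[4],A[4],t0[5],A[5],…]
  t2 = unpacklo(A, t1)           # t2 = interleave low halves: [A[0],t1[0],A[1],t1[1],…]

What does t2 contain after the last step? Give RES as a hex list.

RES = [ 0x61  0x23  0x54  0xf9  0x3f  0x3f  0x23  0x2c ]

t0 = [0xa5, 0x00, 0x2c, 0xf9, 0x23, 0x3f, 0x54, 0x61]
t1 = [0x23, 0xf9, 0x3f, 0x2c, 0x54, 0x00, 0x61, 0xa5]
t2 = [0x61, 0x23, 0x54, 0xf9, 0x3f, 0x3f, 0x23, 0x2c]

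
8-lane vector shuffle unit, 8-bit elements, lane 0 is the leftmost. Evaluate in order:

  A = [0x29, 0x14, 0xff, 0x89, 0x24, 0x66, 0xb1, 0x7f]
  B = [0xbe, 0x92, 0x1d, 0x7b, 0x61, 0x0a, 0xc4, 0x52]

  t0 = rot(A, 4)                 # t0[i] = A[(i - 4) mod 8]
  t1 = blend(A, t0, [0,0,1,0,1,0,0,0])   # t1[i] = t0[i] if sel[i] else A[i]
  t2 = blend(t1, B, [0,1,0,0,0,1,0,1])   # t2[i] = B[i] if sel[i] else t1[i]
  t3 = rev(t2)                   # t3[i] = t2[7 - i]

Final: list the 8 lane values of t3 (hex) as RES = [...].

  t0: 24 66 b1 7f 29 14 ff 89
  t1: 29 14 b1 89 29 66 b1 7f
  t2: 29 92 b1 89 29 0a b1 52
  t3: 52 b1 0a 29 89 b1 92 29

RES = [0x52, 0xb1, 0x0a, 0x29, 0x89, 0xb1, 0x92, 0x29]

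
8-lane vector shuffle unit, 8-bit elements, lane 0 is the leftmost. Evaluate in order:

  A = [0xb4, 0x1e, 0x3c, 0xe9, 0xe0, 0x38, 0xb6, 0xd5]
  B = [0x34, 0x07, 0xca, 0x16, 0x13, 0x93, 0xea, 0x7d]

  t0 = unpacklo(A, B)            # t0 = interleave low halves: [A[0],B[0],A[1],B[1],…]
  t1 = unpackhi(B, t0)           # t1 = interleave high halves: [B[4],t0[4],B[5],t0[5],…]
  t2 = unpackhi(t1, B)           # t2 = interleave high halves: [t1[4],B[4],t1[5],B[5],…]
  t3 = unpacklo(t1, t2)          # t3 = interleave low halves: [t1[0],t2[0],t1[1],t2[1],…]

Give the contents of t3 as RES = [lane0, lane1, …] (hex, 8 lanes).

t0 = [0xb4, 0x34, 0x1e, 0x07, 0x3c, 0xca, 0xe9, 0x16]
t1 = [0x13, 0x3c, 0x93, 0xca, 0xea, 0xe9, 0x7d, 0x16]
t2 = [0xea, 0x13, 0xe9, 0x93, 0x7d, 0xea, 0x16, 0x7d]
t3 = [0x13, 0xea, 0x3c, 0x13, 0x93, 0xe9, 0xca, 0x93]

RES = [ 0x13  0xea  0x3c  0x13  0x93  0xe9  0xca  0x93 ]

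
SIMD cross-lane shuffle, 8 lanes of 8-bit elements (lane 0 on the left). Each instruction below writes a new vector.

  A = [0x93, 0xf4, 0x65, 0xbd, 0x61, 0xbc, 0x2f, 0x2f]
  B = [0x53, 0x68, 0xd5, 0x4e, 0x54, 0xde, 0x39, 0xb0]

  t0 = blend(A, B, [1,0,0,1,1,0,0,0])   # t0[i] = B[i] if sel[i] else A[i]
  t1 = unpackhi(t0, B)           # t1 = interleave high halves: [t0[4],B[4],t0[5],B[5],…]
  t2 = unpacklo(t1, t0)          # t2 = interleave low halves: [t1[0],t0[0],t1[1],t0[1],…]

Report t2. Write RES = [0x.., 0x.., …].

→ t0 |53|f4|65|4e|54|bc|2f|2f|
→ t1 |54|54|bc|de|2f|39|2f|b0|
→ t2 |54|53|54|f4|bc|65|de|4e|

RES = [0x54, 0x53, 0x54, 0xf4, 0xbc, 0x65, 0xde, 0x4e]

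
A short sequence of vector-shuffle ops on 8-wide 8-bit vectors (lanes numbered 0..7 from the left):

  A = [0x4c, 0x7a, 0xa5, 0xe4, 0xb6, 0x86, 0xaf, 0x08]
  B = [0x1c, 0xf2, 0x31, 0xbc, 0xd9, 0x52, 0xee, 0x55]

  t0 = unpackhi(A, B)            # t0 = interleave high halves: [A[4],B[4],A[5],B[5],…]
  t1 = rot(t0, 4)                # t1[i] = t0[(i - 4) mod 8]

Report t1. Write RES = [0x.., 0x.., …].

RES = [0xaf, 0xee, 0x08, 0x55, 0xb6, 0xd9, 0x86, 0x52]

  t0: b6 d9 86 52 af ee 08 55
  t1: af ee 08 55 b6 d9 86 52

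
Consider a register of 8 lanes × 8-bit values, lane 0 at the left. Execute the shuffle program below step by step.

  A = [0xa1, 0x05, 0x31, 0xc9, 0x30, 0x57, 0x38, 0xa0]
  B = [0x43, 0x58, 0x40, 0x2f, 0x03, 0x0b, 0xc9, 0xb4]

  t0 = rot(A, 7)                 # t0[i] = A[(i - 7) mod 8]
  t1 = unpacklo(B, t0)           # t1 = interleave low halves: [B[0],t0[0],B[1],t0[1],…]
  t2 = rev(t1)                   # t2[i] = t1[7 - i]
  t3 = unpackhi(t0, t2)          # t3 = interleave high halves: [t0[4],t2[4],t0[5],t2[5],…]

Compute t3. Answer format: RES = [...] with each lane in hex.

RES = [0x57, 0x31, 0x38, 0x58, 0xa0, 0x05, 0xa1, 0x43]

t0 = [0x05, 0x31, 0xc9, 0x30, 0x57, 0x38, 0xa0, 0xa1]
t1 = [0x43, 0x05, 0x58, 0x31, 0x40, 0xc9, 0x2f, 0x30]
t2 = [0x30, 0x2f, 0xc9, 0x40, 0x31, 0x58, 0x05, 0x43]
t3 = [0x57, 0x31, 0x38, 0x58, 0xa0, 0x05, 0xa1, 0x43]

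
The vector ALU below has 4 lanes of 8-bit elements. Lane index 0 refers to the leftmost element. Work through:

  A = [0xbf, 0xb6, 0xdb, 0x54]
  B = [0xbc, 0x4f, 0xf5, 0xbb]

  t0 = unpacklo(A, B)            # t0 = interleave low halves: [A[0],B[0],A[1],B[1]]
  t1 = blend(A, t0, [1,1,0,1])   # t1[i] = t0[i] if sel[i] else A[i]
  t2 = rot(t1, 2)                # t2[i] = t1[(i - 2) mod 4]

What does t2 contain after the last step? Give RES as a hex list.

RES = [0xdb, 0x4f, 0xbf, 0xbc]

→ t0 |bf|bc|b6|4f|
→ t1 |bf|bc|db|4f|
→ t2 |db|4f|bf|bc|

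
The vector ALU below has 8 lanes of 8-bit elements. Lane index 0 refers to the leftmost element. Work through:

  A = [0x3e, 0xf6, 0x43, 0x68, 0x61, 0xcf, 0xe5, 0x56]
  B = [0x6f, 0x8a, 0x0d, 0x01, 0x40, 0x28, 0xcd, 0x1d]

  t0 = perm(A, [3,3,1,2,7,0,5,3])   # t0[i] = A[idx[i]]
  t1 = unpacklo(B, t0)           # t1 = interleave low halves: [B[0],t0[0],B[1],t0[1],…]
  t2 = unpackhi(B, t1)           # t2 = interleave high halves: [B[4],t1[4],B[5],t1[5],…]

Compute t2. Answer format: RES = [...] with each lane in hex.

  t0: 68 68 f6 43 56 3e cf 68
  t1: 6f 68 8a 68 0d f6 01 43
  t2: 40 0d 28 f6 cd 01 1d 43

RES = [ 0x40  0x0d  0x28  0xf6  0xcd  0x01  0x1d  0x43 ]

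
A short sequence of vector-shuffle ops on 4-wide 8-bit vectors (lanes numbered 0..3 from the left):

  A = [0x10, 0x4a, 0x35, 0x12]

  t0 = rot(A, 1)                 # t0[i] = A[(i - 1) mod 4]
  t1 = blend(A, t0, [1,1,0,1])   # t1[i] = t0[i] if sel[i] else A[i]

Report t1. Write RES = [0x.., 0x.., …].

RES = [ 0x12  0x10  0x35  0x35 ]

t0 = [0x12, 0x10, 0x4a, 0x35]
t1 = [0x12, 0x10, 0x35, 0x35]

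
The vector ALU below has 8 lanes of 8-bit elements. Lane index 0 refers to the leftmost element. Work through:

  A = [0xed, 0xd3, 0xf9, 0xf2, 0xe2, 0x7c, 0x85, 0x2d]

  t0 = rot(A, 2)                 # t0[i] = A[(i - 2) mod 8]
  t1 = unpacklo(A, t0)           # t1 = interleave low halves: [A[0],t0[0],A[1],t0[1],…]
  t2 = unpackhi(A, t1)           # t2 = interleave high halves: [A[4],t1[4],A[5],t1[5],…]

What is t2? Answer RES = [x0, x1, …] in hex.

RES = [ 0xe2  0xf9  0x7c  0xed  0x85  0xf2  0x2d  0xd3 ]

→ t0 |85|2d|ed|d3|f9|f2|e2|7c|
→ t1 |ed|85|d3|2d|f9|ed|f2|d3|
→ t2 |e2|f9|7c|ed|85|f2|2d|d3|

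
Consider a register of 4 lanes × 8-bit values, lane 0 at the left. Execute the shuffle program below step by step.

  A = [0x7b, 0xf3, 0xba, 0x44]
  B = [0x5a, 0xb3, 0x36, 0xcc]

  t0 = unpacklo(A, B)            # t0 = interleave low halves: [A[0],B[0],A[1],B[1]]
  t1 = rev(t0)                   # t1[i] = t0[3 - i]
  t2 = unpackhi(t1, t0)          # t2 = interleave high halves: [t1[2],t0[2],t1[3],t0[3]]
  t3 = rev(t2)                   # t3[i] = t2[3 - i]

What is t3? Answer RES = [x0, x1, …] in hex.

t0 = [0x7b, 0x5a, 0xf3, 0xb3]
t1 = [0xb3, 0xf3, 0x5a, 0x7b]
t2 = [0x5a, 0xf3, 0x7b, 0xb3]
t3 = [0xb3, 0x7b, 0xf3, 0x5a]

RES = [ 0xb3  0x7b  0xf3  0x5a ]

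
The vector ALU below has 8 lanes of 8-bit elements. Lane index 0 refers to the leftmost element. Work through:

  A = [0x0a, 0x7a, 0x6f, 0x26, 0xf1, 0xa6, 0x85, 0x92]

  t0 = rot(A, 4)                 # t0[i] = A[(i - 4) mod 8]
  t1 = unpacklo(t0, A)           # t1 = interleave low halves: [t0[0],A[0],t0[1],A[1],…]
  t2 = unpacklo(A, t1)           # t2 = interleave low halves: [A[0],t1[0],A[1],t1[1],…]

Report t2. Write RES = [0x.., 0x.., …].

→ t0 |f1|a6|85|92|0a|7a|6f|26|
→ t1 |f1|0a|a6|7a|85|6f|92|26|
→ t2 |0a|f1|7a|0a|6f|a6|26|7a|

RES = [ 0x0a  0xf1  0x7a  0x0a  0x6f  0xa6  0x26  0x7a ]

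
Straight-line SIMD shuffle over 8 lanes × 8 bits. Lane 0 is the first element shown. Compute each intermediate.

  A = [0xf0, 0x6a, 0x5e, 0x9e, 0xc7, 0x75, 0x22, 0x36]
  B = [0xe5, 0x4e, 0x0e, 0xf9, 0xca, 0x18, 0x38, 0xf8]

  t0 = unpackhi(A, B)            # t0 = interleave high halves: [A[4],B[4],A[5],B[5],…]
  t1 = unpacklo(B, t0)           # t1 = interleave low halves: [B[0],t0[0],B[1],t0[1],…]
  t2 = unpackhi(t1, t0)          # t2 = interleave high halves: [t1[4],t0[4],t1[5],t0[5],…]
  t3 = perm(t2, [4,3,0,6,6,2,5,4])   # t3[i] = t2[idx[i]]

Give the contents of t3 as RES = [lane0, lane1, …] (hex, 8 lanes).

→ t0 |c7|ca|75|18|22|38|36|f8|
→ t1 |e5|c7|4e|ca|0e|75|f9|18|
→ t2 |0e|22|75|38|f9|36|18|f8|
→ t3 |f9|38|0e|18|18|75|36|f9|

RES = [ 0xf9  0x38  0x0e  0x18  0x18  0x75  0x36  0xf9 ]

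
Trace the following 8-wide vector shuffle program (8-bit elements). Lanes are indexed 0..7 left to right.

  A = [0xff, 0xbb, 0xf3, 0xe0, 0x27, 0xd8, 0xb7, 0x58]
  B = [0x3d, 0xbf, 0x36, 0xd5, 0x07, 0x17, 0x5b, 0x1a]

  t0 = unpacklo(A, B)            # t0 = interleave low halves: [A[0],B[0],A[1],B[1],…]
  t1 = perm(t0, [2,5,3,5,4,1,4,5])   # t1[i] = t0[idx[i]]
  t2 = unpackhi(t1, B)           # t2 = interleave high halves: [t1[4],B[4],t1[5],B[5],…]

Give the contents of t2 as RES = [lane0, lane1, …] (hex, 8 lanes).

RES = [0xf3, 0x07, 0x3d, 0x17, 0xf3, 0x5b, 0x36, 0x1a]

  t0: ff 3d bb bf f3 36 e0 d5
  t1: bb 36 bf 36 f3 3d f3 36
  t2: f3 07 3d 17 f3 5b 36 1a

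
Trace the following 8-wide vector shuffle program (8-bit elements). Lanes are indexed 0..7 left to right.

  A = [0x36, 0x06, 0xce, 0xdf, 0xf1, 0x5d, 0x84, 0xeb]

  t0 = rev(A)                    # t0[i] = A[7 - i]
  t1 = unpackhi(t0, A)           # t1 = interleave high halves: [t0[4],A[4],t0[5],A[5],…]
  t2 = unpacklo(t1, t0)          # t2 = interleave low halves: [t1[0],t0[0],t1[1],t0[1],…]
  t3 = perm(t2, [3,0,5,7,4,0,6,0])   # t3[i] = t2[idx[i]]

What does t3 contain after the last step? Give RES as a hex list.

RES = [ 0x84  0xdf  0x5d  0xf1  0xce  0xdf  0x5d  0xdf ]

→ t0 |eb|84|5d|f1|df|ce|06|36|
→ t1 |df|f1|ce|5d|06|84|36|eb|
→ t2 |df|eb|f1|84|ce|5d|5d|f1|
→ t3 |84|df|5d|f1|ce|df|5d|df|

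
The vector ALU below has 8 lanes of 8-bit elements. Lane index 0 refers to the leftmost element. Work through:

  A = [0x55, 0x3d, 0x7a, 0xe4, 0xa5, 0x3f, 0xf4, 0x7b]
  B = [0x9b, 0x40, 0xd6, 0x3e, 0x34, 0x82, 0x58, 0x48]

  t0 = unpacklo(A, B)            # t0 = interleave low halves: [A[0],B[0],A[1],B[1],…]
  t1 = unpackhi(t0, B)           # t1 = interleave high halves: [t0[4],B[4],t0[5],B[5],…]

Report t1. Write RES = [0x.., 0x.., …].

RES = [ 0x7a  0x34  0xd6  0x82  0xe4  0x58  0x3e  0x48 ]

  t0: 55 9b 3d 40 7a d6 e4 3e
  t1: 7a 34 d6 82 e4 58 3e 48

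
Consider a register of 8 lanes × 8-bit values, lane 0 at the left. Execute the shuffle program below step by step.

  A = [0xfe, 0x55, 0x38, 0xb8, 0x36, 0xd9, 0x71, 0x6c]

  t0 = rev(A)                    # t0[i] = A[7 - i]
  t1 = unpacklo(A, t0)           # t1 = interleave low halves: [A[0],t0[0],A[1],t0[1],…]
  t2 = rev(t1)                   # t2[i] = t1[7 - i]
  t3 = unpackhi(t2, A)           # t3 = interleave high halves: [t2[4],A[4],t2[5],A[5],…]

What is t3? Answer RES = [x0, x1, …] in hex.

→ t0 |6c|71|d9|36|b8|38|55|fe|
→ t1 |fe|6c|55|71|38|d9|b8|36|
→ t2 |36|b8|d9|38|71|55|6c|fe|
→ t3 |71|36|55|d9|6c|71|fe|6c|

RES = [0x71, 0x36, 0x55, 0xd9, 0x6c, 0x71, 0xfe, 0x6c]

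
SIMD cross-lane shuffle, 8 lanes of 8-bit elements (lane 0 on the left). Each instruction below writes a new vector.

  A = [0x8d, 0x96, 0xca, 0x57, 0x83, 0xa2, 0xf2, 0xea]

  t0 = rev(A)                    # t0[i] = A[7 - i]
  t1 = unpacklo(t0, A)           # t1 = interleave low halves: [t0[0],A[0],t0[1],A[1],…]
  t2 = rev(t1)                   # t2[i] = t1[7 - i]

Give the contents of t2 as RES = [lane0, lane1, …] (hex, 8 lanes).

→ t0 |ea|f2|a2|83|57|ca|96|8d|
→ t1 |ea|8d|f2|96|a2|ca|83|57|
→ t2 |57|83|ca|a2|96|f2|8d|ea|

RES = [ 0x57  0x83  0xca  0xa2  0x96  0xf2  0x8d  0xea ]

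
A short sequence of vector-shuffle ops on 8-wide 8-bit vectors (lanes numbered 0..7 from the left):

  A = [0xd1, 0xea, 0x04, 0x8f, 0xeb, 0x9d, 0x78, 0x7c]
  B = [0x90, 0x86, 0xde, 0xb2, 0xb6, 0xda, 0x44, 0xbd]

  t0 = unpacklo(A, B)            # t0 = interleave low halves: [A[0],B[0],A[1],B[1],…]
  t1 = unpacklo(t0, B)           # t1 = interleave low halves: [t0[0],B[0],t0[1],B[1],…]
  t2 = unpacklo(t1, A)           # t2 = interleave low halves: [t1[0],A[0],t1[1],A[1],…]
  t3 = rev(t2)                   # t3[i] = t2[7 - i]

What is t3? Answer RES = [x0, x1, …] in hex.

  t0: d1 90 ea 86 04 de 8f b2
  t1: d1 90 90 86 ea de 86 b2
  t2: d1 d1 90 ea 90 04 86 8f
  t3: 8f 86 04 90 ea 90 d1 d1

RES = [0x8f, 0x86, 0x04, 0x90, 0xea, 0x90, 0xd1, 0xd1]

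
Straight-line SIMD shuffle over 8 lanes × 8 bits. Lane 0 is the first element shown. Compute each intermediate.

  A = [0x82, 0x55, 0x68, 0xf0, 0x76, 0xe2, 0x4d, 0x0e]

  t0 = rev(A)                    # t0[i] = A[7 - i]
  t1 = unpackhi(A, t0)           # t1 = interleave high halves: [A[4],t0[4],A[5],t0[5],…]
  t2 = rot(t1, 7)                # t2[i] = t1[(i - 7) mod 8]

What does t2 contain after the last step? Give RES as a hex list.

  t0: 0e 4d e2 76 f0 68 55 82
  t1: 76 f0 e2 68 4d 55 0e 82
  t2: f0 e2 68 4d 55 0e 82 76

RES = [ 0xf0  0xe2  0x68  0x4d  0x55  0x0e  0x82  0x76 ]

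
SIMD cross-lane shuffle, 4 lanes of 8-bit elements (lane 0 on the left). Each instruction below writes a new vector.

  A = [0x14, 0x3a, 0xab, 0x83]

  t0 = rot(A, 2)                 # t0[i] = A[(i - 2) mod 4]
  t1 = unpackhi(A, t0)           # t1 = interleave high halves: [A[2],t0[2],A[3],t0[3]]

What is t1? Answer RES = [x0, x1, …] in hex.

  t0: ab 83 14 3a
  t1: ab 14 83 3a

RES = [0xab, 0x14, 0x83, 0x3a]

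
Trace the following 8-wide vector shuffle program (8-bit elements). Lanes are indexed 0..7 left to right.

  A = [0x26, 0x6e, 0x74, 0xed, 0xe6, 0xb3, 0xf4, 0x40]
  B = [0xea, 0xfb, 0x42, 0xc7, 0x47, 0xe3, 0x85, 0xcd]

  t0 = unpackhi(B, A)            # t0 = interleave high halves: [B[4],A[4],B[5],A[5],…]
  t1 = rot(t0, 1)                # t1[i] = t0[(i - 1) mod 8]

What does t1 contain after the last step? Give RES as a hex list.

RES = [0x40, 0x47, 0xe6, 0xe3, 0xb3, 0x85, 0xf4, 0xcd]

→ t0 |47|e6|e3|b3|85|f4|cd|40|
→ t1 |40|47|e6|e3|b3|85|f4|cd|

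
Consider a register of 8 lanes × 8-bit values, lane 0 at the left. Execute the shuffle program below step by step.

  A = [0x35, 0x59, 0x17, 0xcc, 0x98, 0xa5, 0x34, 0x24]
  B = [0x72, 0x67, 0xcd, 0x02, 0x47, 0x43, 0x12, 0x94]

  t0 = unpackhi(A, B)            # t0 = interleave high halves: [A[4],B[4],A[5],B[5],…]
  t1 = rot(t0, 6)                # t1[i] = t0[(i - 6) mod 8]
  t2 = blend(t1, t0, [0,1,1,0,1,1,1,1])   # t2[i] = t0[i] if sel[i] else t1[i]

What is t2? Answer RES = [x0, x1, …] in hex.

RES = [0xa5, 0x47, 0xa5, 0x12, 0x34, 0x12, 0x24, 0x94]

  t0: 98 47 a5 43 34 12 24 94
  t1: a5 43 34 12 24 94 98 47
  t2: a5 47 a5 12 34 12 24 94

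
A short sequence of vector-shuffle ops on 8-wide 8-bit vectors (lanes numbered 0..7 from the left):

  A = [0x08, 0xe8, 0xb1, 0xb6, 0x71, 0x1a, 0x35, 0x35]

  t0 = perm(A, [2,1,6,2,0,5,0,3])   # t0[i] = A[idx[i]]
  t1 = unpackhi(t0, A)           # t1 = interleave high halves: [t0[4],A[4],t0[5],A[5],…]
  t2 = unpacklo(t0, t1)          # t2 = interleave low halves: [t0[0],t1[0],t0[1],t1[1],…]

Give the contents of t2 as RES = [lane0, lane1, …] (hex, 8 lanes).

RES = [ 0xb1  0x08  0xe8  0x71  0x35  0x1a  0xb1  0x1a ]

  t0: b1 e8 35 b1 08 1a 08 b6
  t1: 08 71 1a 1a 08 35 b6 35
  t2: b1 08 e8 71 35 1a b1 1a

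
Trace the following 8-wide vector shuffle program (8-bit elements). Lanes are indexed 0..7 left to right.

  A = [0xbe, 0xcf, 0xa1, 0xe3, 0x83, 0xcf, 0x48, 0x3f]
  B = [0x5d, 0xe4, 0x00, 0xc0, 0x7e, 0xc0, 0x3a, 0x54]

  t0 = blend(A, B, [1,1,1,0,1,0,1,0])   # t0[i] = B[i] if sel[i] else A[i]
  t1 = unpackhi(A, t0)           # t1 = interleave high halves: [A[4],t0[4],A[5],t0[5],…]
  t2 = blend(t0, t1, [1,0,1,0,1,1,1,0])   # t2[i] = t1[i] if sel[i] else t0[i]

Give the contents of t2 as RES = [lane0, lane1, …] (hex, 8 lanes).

RES = [0x83, 0xe4, 0xcf, 0xe3, 0x48, 0x3a, 0x3f, 0x3f]

  t0: 5d e4 00 e3 7e cf 3a 3f
  t1: 83 7e cf cf 48 3a 3f 3f
  t2: 83 e4 cf e3 48 3a 3f 3f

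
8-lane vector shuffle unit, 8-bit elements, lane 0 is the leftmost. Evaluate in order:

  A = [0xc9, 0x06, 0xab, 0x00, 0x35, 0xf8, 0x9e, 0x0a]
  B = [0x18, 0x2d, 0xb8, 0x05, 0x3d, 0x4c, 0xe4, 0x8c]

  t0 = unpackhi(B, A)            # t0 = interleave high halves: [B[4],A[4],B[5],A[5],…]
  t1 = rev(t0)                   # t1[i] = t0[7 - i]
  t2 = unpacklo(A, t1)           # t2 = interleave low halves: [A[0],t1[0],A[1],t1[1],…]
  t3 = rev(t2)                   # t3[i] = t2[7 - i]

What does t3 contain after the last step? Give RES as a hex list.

→ t0 |3d|35|4c|f8|e4|9e|8c|0a|
→ t1 |0a|8c|9e|e4|f8|4c|35|3d|
→ t2 |c9|0a|06|8c|ab|9e|00|e4|
→ t3 |e4|00|9e|ab|8c|06|0a|c9|

RES = [0xe4, 0x00, 0x9e, 0xab, 0x8c, 0x06, 0x0a, 0xc9]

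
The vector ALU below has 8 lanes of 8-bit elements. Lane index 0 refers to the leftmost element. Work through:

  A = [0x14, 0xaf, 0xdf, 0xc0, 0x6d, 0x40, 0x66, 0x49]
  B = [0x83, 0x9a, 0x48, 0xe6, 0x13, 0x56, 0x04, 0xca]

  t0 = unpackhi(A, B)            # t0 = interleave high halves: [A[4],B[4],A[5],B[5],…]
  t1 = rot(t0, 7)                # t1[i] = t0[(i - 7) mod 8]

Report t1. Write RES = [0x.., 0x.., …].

→ t0 |6d|13|40|56|66|04|49|ca|
→ t1 |13|40|56|66|04|49|ca|6d|

RES = [ 0x13  0x40  0x56  0x66  0x04  0x49  0xca  0x6d ]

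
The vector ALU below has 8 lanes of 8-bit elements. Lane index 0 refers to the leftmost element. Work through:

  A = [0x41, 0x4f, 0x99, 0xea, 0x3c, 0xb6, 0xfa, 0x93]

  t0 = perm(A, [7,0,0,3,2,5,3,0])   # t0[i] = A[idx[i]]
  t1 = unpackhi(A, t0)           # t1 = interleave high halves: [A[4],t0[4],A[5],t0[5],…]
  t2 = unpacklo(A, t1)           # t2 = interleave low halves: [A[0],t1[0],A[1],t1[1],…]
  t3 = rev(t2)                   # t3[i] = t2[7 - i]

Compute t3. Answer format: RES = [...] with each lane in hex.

RES = [0xb6, 0xea, 0xb6, 0x99, 0x99, 0x4f, 0x3c, 0x41]

t0 = [0x93, 0x41, 0x41, 0xea, 0x99, 0xb6, 0xea, 0x41]
t1 = [0x3c, 0x99, 0xb6, 0xb6, 0xfa, 0xea, 0x93, 0x41]
t2 = [0x41, 0x3c, 0x4f, 0x99, 0x99, 0xb6, 0xea, 0xb6]
t3 = [0xb6, 0xea, 0xb6, 0x99, 0x99, 0x4f, 0x3c, 0x41]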